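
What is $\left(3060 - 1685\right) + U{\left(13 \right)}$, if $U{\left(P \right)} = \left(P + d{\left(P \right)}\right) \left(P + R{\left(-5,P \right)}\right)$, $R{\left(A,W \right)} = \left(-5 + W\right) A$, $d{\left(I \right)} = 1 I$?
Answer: $673$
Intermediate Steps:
$d{\left(I \right)} = I$
$R{\left(A,W \right)} = A \left(-5 + W\right)$
$U{\left(P \right)} = 2 P \left(25 - 4 P\right)$ ($U{\left(P \right)} = \left(P + P\right) \left(P - 5 \left(-5 + P\right)\right) = 2 P \left(P - \left(-25 + 5 P\right)\right) = 2 P \left(25 - 4 P\right)$)
$\left(3060 - 1685\right) + U{\left(13 \right)} = \left(3060 - 1685\right) + 2 \cdot 13 \left(25 - 52\right) = 1375 + 2 \cdot 13 \left(25 - 52\right) = 1375 + 2 \cdot 13 \left(-27\right) = 1375 - 702 = 673$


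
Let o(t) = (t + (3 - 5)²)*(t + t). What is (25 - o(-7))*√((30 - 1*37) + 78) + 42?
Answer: 42 - 17*√71 ≈ -101.24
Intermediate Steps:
o(t) = 2*t*(4 + t) (o(t) = (t + (-2)²)*(2*t) = (t + 4)*(2*t) = (4 + t)*(2*t) = 2*t*(4 + t))
(25 - o(-7))*√((30 - 1*37) + 78) + 42 = (25 - 2*(-7)*(4 - 7))*√((30 - 1*37) + 78) + 42 = (25 - 2*(-7)*(-3))*√((30 - 37) + 78) + 42 = (25 - 1*42)*√(-7 + 78) + 42 = (25 - 42)*√71 + 42 = -17*√71 + 42 = 42 - 17*√71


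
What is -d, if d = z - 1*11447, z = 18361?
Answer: -6914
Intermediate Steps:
d = 6914 (d = 18361 - 1*11447 = 18361 - 11447 = 6914)
-d = -1*6914 = -6914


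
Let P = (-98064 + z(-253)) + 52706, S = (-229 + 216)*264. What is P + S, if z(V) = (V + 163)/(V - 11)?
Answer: -2146745/44 ≈ -48790.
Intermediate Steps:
z(V) = (163 + V)/(-11 + V)
S = -3432 (S = -13*264 = -3432)
P = -1995737/44 (P = (-98064 + (163 - 253)/(-11 - 253)) + 52706 = (-98064 - 90/(-264)) + 52706 = (-98064 - 1/264*(-90)) + 52706 = (-98064 + 15/44) + 52706 = -4314801/44 + 52706 = -1995737/44 ≈ -45358.)
P + S = -1995737/44 - 3432 = -2146745/44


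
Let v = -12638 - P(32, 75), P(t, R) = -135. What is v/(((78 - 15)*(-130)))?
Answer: 12503/8190 ≈ 1.5266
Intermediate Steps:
v = -12503 (v = -12638 - 1*(-135) = -12638 + 135 = -12503)
v/(((78 - 15)*(-130))) = -12503*(-1/(130*(78 - 15))) = -12503/(63*(-130)) = -12503/(-8190) = -12503*(-1/8190) = 12503/8190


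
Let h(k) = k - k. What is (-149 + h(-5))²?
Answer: 22201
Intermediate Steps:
h(k) = 0
(-149 + h(-5))² = (-149 + 0)² = (-149)² = 22201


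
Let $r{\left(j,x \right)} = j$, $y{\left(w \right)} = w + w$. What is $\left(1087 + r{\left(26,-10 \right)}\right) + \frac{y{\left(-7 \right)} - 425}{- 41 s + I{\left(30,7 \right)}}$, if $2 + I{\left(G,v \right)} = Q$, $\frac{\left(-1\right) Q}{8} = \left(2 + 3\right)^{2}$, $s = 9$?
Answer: $\frac{635962}{571} \approx 1113.8$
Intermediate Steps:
$Q = -200$ ($Q = - 8 \left(2 + 3\right)^{2} = - 8 \cdot 5^{2} = \left(-8\right) 25 = -200$)
$y{\left(w \right)} = 2 w$
$I{\left(G,v \right)} = -202$ ($I{\left(G,v \right)} = -2 - 200 = -202$)
$\left(1087 + r{\left(26,-10 \right)}\right) + \frac{y{\left(-7 \right)} - 425}{- 41 s + I{\left(30,7 \right)}} = \left(1087 + 26\right) + \frac{2 \left(-7\right) - 425}{\left(-41\right) 9 - 202} = 1113 + \frac{-14 - 425}{-369 - 202} = 1113 - \frac{439}{-571} = 1113 - - \frac{439}{571} = 1113 + \frac{439}{571} = \frac{635962}{571}$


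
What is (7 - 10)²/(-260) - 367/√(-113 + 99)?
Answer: -9/260 + 367*I*√14/14 ≈ -0.034615 + 98.085*I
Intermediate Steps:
(7 - 10)²/(-260) - 367/√(-113 + 99) = (-3)²*(-1/260) - 367*(-I*√14/14) = 9*(-1/260) - 367*(-I*√14/14) = -9/260 - (-367)*I*√14/14 = -9/260 + 367*I*√14/14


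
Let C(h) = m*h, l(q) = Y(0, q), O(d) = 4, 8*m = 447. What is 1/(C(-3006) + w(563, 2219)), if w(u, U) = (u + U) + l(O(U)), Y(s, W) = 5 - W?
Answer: -4/660709 ≈ -6.0541e-6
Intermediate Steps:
m = 447/8 (m = (⅛)*447 = 447/8 ≈ 55.875)
l(q) = 5 - q
w(u, U) = 1 + U + u (w(u, U) = (u + U) + (5 - 1*4) = (U + u) + (5 - 4) = (U + u) + 1 = 1 + U + u)
C(h) = 447*h/8
1/(C(-3006) + w(563, 2219)) = 1/((447/8)*(-3006) + (1 + 2219 + 563)) = 1/(-671841/4 + 2783) = 1/(-660709/4) = -4/660709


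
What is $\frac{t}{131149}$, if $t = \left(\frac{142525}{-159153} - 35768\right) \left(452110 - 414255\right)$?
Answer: $- \frac{215498181682795}{20872756797} \approx -10324.0$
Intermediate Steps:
$t = - \frac{215498181682795}{159153}$ ($t = \left(142525 \left(- \frac{1}{159153}\right) - 35768\right) 37855 = \left(- \frac{142525}{159153} - 35768\right) 37855 = \left(- \frac{5692727029}{159153}\right) 37855 = - \frac{215498181682795}{159153} \approx -1.354 \cdot 10^{9}$)
$\frac{t}{131149} = - \frac{215498181682795}{159153 \cdot 131149} = \left(- \frac{215498181682795}{159153}\right) \frac{1}{131149} = - \frac{215498181682795}{20872756797}$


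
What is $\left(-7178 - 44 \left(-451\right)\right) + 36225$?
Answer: $48891$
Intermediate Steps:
$\left(-7178 - 44 \left(-451\right)\right) + 36225 = \left(-7178 - -19844\right) + 36225 = \left(-7178 + 19844\right) + 36225 = 12666 + 36225 = 48891$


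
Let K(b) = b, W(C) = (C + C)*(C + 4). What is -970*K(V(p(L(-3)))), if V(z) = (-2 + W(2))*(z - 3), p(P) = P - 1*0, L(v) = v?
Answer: 128040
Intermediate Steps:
p(P) = P (p(P) = P + 0 = P)
W(C) = 2*C*(4 + C) (W(C) = (2*C)*(4 + C) = 2*C*(4 + C))
V(z) = -66 + 22*z (V(z) = (-2 + 2*2*(4 + 2))*(z - 3) = (-2 + 2*2*6)*(-3 + z) = (-2 + 24)*(-3 + z) = 22*(-3 + z) = -66 + 22*z)
-970*K(V(p(L(-3)))) = -970*(-66 + 22*(-3)) = -970*(-66 - 66) = -970*(-132) = 128040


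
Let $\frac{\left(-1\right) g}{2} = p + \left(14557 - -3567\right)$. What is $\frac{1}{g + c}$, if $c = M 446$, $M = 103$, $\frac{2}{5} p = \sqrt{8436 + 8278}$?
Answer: $\frac{969}{9347825} + \frac{\sqrt{16714}}{18695650} \approx 0.00011058$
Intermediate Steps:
$p = \frac{5 \sqrt{16714}}{2}$ ($p = \frac{5 \sqrt{8436 + 8278}}{2} = \frac{5 \sqrt{16714}}{2} \approx 323.21$)
$g = -36248 - 5 \sqrt{16714}$ ($g = - 2 \left(\frac{5 \sqrt{16714}}{2} + \left(14557 - -3567\right)\right) = - 2 \left(\frac{5 \sqrt{16714}}{2} + \left(14557 + 3567\right)\right) = - 2 \left(\frac{5 \sqrt{16714}}{2} + 18124\right) = - 2 \left(18124 + \frac{5 \sqrt{16714}}{2}\right) = -36248 - 5 \sqrt{16714} \approx -36894.0$)
$c = 45938$ ($c = 103 \cdot 446 = 45938$)
$\frac{1}{g + c} = \frac{1}{\left(-36248 - 5 \sqrt{16714}\right) + 45938} = \frac{1}{9690 - 5 \sqrt{16714}}$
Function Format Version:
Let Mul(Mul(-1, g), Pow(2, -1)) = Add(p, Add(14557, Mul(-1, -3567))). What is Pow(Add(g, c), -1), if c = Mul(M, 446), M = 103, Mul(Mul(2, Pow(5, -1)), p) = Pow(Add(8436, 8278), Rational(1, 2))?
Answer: Add(Rational(969, 9347825), Mul(Rational(1, 18695650), Pow(16714, Rational(1, 2)))) ≈ 0.00011058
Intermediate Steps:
p = Mul(Rational(5, 2), Pow(16714, Rational(1, 2))) (p = Mul(Rational(5, 2), Pow(Add(8436, 8278), Rational(1, 2))) = Mul(Rational(5, 2), Pow(16714, Rational(1, 2))) ≈ 323.21)
g = Add(-36248, Mul(-5, Pow(16714, Rational(1, 2)))) (g = Mul(-2, Add(Mul(Rational(5, 2), Pow(16714, Rational(1, 2))), Add(14557, Mul(-1, -3567)))) = Mul(-2, Add(Mul(Rational(5, 2), Pow(16714, Rational(1, 2))), Add(14557, 3567))) = Mul(-2, Add(Mul(Rational(5, 2), Pow(16714, Rational(1, 2))), 18124)) = Mul(-2, Add(18124, Mul(Rational(5, 2), Pow(16714, Rational(1, 2))))) = Add(-36248, Mul(-5, Pow(16714, Rational(1, 2)))) ≈ -36894.)
c = 45938 (c = Mul(103, 446) = 45938)
Pow(Add(g, c), -1) = Pow(Add(Add(-36248, Mul(-5, Pow(16714, Rational(1, 2)))), 45938), -1) = Pow(Add(9690, Mul(-5, Pow(16714, Rational(1, 2)))), -1)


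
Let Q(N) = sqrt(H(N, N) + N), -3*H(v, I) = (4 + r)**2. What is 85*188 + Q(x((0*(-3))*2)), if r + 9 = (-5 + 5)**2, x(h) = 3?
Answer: 15980 + 4*I*sqrt(3)/3 ≈ 15980.0 + 2.3094*I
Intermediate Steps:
r = -9 (r = -9 + (-5 + 5)**2 = -9 + 0**2 = -9 + 0 = -9)
H(v, I) = -25/3 (H(v, I) = -(4 - 9)**2/3 = -1/3*(-5)**2 = -1/3*25 = -25/3)
Q(N) = sqrt(-25/3 + N)
85*188 + Q(x((0*(-3))*2)) = 85*188 + sqrt(-75 + 9*3)/3 = 15980 + sqrt(-75 + 27)/3 = 15980 + sqrt(-48)/3 = 15980 + (4*I*sqrt(3))/3 = 15980 + 4*I*sqrt(3)/3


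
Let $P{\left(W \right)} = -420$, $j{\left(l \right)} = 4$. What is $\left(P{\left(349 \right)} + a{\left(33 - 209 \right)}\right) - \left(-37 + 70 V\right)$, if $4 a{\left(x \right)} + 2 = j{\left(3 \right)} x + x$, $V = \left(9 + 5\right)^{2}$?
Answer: $- \frac{28647}{2} \approx -14324.0$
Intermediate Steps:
$V = 196$ ($V = 14^{2} = 196$)
$a{\left(x \right)} = - \frac{1}{2} + \frac{5 x}{4}$ ($a{\left(x \right)} = - \frac{1}{2} + \frac{4 x + x}{4} = - \frac{1}{2} + \frac{5 x}{4}$)
$\left(P{\left(349 \right)} + a{\left(33 - 209 \right)}\right) - \left(-37 + 70 V\right) = \left(-420 + \left(- \frac{1}{2} + \frac{5 \left(33 - 209\right)}{4}\right)\right) + \left(37 - 13720\right) = \left(-420 + \left(- \frac{1}{2} + \frac{5}{4} \left(-176\right)\right)\right) - 13683 = \left(-420 - \frac{441}{2}\right) - 13683 = - \frac{1281}{2} - 13683 = - \frac{28647}{2}$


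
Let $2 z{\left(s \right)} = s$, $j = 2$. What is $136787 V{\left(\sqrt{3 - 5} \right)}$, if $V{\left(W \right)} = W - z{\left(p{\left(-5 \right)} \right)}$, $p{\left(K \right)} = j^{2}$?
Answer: $-273574 + 136787 i \sqrt{2} \approx -2.7357 \cdot 10^{5} + 1.9345 \cdot 10^{5} i$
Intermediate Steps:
$p{\left(K \right)} = 4$ ($p{\left(K \right)} = 2^{2} = 4$)
$z{\left(s \right)} = \frac{s}{2}$
$V{\left(W \right)} = -2 + W$ ($V{\left(W \right)} = W - \frac{1}{2} \cdot 4 = W - 2 = -2 + W$)
$136787 V{\left(\sqrt{3 - 5} \right)} = 136787 \left(-2 + \sqrt{3 - 5}\right) = 136787 \left(-2 + \sqrt{-2}\right) = 136787 \left(-2 + i \sqrt{2}\right) = -273574 + 136787 i \sqrt{2}$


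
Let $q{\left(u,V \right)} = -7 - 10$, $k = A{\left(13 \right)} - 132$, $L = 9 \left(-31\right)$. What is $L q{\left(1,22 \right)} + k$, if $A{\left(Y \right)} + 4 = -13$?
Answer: $4594$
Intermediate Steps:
$A{\left(Y \right)} = -17$ ($A{\left(Y \right)} = -4 - 13 = -17$)
$L = -279$
$k = -149$ ($k = -17 - 132 = -149$)
$q{\left(u,V \right)} = -17$
$L q{\left(1,22 \right)} + k = \left(-279\right) \left(-17\right) - 149 = 4743 - 149 = 4594$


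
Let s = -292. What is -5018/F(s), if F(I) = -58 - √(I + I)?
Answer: 72761/987 - 2509*I*√146/987 ≈ 73.719 - 30.716*I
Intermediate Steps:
F(I) = -58 - √2*√I (F(I) = -58 - √(2*I) = -58 - √2*√I)
-5018/F(s) = -5018/(-58 - √2*√(-292)) = -5018/(-58 - √2*2*I*√73) = -5018/(-58 - 2*I*√146)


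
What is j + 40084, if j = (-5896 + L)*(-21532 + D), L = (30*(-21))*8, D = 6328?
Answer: 166311028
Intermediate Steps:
L = -5040 (L = -630*8 = -5040)
j = 166270944 (j = (-5896 - 5040)*(-21532 + 6328) = -10936*(-15204) = 166270944)
j + 40084 = 166270944 + 40084 = 166311028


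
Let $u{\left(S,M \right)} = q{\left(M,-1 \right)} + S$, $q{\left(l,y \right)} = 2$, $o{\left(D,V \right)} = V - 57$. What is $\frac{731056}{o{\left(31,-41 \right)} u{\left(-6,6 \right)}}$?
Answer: $\frac{91382}{49} \approx 1864.9$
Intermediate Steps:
$o{\left(D,V \right)} = -57 + V$
$u{\left(S,M \right)} = 2 + S$
$\frac{731056}{o{\left(31,-41 \right)} u{\left(-6,6 \right)}} = \frac{731056}{\left(-57 - 41\right) \left(2 - 6\right)} = \frac{731056}{\left(-98\right) \left(-4\right)} = \frac{731056}{392} = 731056 \cdot \frac{1}{392} = \frac{91382}{49}$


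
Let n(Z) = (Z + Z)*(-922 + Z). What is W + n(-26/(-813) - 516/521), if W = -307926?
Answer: -54928848160788022/179414086329 ≈ -3.0616e+5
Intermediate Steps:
n(Z) = 2*Z*(-922 + Z) (n(Z) = (2*Z)*(-922 + Z) = 2*Z*(-922 + Z))
W + n(-26/(-813) - 516/521) = -307926 + 2*(-26/(-813) - 516/521)*(-922 + (-26/(-813) - 516/521)) = -307926 + 2*(-26*(-1/813) - 516*1/521)*(-922 + (-26*(-1/813) - 516*1/521)) = -307926 + 2*(26/813 - 516/521)*(-922 + (26/813 - 516/521)) = -307926 + 2*(-405962/423573)*(-922 - 405962/423573) = -307926 + 2*(-405962/423573)*(-390940268/423573) = -307926 + 317413786155632/179414086329 = -54928848160788022/179414086329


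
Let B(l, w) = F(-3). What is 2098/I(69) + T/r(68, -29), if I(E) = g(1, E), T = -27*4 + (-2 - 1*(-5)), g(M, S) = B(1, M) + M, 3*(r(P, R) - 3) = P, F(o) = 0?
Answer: 23033/11 ≈ 2093.9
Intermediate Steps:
B(l, w) = 0
r(P, R) = 3 + P/3
g(M, S) = M (g(M, S) = 0 + M = M)
T = -105 (T = -108 + (-2 + 5) = -108 + 3 = -105)
I(E) = 1
2098/I(69) + T/r(68, -29) = 2098/1 - 105/(3 + (⅓)*68) = 2098*1 - 105/(3 + 68/3) = 2098 - 105/77/3 = 2098 - 105*3/77 = 2098 - 45/11 = 23033/11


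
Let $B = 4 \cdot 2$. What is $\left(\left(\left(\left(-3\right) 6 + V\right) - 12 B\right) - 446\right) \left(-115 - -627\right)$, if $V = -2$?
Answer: $-287744$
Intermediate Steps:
$B = 8$
$\left(\left(\left(\left(-3\right) 6 + V\right) - 12 B\right) - 446\right) \left(-115 - -627\right) = \left(\left(\left(\left(-3\right) 6 - 2\right) - 96\right) - 446\right) \left(-115 - -627\right) = \left(\left(\left(-18 - 2\right) - 96\right) - 446\right) \left(-115 + 627\right) = \left(\left(-20 - 96\right) - 446\right) 512 = \left(-116 - 446\right) 512 = \left(-562\right) 512 = -287744$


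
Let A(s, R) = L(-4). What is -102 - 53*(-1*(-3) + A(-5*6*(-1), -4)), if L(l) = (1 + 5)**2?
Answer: -2169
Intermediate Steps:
L(l) = 36 (L(l) = 6**2 = 36)
A(s, R) = 36
-102 - 53*(-1*(-3) + A(-5*6*(-1), -4)) = -102 - 53*(-1*(-3) + 36) = -102 - 53*(3 + 36) = -102 - 53*39 = -102 - 2067 = -2169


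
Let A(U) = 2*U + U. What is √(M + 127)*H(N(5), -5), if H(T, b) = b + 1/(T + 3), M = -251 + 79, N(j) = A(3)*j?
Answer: -239*I*√5/16 ≈ -33.401*I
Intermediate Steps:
A(U) = 3*U
N(j) = 9*j (N(j) = (3*3)*j = 9*j)
M = -172
H(T, b) = b + 1/(3 + T)
√(M + 127)*H(N(5), -5) = √(-172 + 127)*((1 + 3*(-5) + (9*5)*(-5))/(3 + 9*5)) = √(-45)*((1 - 15 + 45*(-5))/(3 + 45)) = (3*I*√5)*((1 - 15 - 225)/48) = (3*I*√5)*((1/48)*(-239)) = (3*I*√5)*(-239/48) = -239*I*√5/16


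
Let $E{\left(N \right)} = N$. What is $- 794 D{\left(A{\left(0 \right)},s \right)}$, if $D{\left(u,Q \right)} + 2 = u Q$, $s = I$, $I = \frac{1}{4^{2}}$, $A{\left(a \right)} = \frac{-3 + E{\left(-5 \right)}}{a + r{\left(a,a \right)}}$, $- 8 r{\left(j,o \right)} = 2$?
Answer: $0$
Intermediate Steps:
$r{\left(j,o \right)} = - \frac{1}{4}$ ($r{\left(j,o \right)} = \left(- \frac{1}{8}\right) 2 = - \frac{1}{4}$)
$A{\left(a \right)} = - \frac{8}{- \frac{1}{4} + a}$ ($A{\left(a \right)} = \frac{-3 - 5}{a - \frac{1}{4}} = - \frac{8}{- \frac{1}{4} + a}$)
$I = \frac{1}{16} \approx 0.0625$
$s = \frac{1}{16} \approx 0.0625$
$D{\left(u,Q \right)} = -2 + Q u$ ($D{\left(u,Q \right)} = -2 + u Q = -2 + Q u$)
$- 794 D{\left(A{\left(0 \right)},s \right)} = - 794 \left(-2 + \frac{\left(-32\right) \frac{1}{-1 + 4 \cdot 0}}{16}\right) = - 794 \left(-2 + \frac{\left(-32\right) \frac{1}{-1 + 0}}{16}\right) = - 794 \left(-2 + \frac{\left(-32\right) \frac{1}{-1}}{16}\right) = - 794 \left(-2 + \frac{\left(-32\right) \left(-1\right)}{16}\right) = - 794 \left(-2 + \frac{1}{16} \cdot 32\right) = - 794 \left(-2 + 2\right) = \left(-794\right) 0 = 0$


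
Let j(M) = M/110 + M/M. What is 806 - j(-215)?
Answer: 17753/22 ≈ 806.95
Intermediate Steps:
j(M) = 1 + M/110 (j(M) = M*(1/110) + 1 = M/110 + 1 = 1 + M/110)
806 - j(-215) = 806 - (1 + (1/110)*(-215)) = 806 - (1 - 43/22) = 806 - 1*(-21/22) = 806 + 21/22 = 17753/22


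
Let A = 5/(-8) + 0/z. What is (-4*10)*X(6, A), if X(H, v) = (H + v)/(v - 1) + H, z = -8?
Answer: -1400/13 ≈ -107.69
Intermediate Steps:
A = -5/8 (A = 5/(-8) + 0/(-8) = 5*(-⅛) + 0*(-⅛) = -5/8 + 0 = -5/8 ≈ -0.62500)
X(H, v) = H + (H + v)/(-1 + v) (X(H, v) = (H + v)/(-1 + v) + H = H + (H + v)/(-1 + v))
(-4*10)*X(6, A) = (-4*10)*(-5*(1 + 6)/(8*(-1 - 5/8))) = -(-25)*7/(-13/8) = -(-25)*(-8)*7/13 = -40*35/13 = -1400/13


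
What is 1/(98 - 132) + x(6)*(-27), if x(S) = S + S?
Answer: -11017/34 ≈ -324.03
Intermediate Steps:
x(S) = 2*S
1/(98 - 132) + x(6)*(-27) = 1/(98 - 132) + (2*6)*(-27) = 1/(-34) + 12*(-27) = -1/34 - 324 = -11017/34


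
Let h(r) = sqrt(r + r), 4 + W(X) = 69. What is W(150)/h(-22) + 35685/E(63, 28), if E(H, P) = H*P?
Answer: 3965/196 - 65*I*sqrt(11)/22 ≈ 20.23 - 9.7991*I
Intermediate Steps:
W(X) = 65 (W(X) = -4 + 69 = 65)
h(r) = sqrt(2)*sqrt(r) (h(r) = sqrt(2*r) = sqrt(2)*sqrt(r))
W(150)/h(-22) + 35685/E(63, 28) = 65/((sqrt(2)*sqrt(-22))) + 35685/((63*28)) = 65/((sqrt(2)*(I*sqrt(22)))) + 35685/1764 = 65/((2*I*sqrt(11))) + 35685*(1/1764) = 65*(-I*sqrt(11)/22) + 3965/196 = -65*I*sqrt(11)/22 + 3965/196 = 3965/196 - 65*I*sqrt(11)/22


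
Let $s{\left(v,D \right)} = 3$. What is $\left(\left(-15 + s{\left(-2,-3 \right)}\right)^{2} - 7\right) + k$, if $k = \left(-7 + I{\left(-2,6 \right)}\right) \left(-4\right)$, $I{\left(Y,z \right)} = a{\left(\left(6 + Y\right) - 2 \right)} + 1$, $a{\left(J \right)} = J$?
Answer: $153$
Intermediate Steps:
$I{\left(Y,z \right)} = 5 + Y$ ($I{\left(Y,z \right)} = \left(\left(6 + Y\right) - 2\right) + 1 = \left(4 + Y\right) + 1 = 5 + Y$)
$k = 16$ ($k = \left(-7 + \left(5 - 2\right)\right) \left(-4\right) = \left(-7 + 3\right) \left(-4\right) = \left(-4\right) \left(-4\right) = 16$)
$\left(\left(-15 + s{\left(-2,-3 \right)}\right)^{2} - 7\right) + k = \left(\left(-15 + 3\right)^{2} - 7\right) + 16 = \left(\left(-12\right)^{2} - 7\right) + 16 = \left(144 - 7\right) + 16 = 137 + 16 = 153$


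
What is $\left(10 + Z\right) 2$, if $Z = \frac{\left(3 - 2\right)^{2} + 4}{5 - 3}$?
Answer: $25$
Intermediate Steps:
$Z = \frac{5}{2}$ ($Z = \frac{\left(3 + \left(-3 + 1\right)\right)^{2} + 4}{2} = \left(\left(3 - 2\right)^{2} + 4\right) \frac{1}{2} = \left(1^{2} + 4\right) \frac{1}{2} = \left(1 + 4\right) \frac{1}{2} = 5 \cdot \frac{1}{2} = \frac{5}{2} \approx 2.5$)
$\left(10 + Z\right) 2 = \left(10 + \frac{5}{2}\right) 2 = \frac{25}{2} \cdot 2 = 25$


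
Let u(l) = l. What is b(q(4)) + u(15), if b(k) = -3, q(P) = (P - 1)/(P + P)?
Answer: 12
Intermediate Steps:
q(P) = (-1 + P)/(2*P) (q(P) = (-1 + P)/((2*P)) = (-1 + P)*(1/(2*P)) = (-1 + P)/(2*P))
b(q(4)) + u(15) = -3 + 15 = 12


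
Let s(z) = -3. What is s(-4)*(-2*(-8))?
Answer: -48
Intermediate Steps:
s(-4)*(-2*(-8)) = -(-6)*(-8) = -3*16 = -48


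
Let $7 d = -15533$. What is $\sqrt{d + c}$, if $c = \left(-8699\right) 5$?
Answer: $i \sqrt{45714} \approx 213.81 i$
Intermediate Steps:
$c = -43495$
$d = -2219$ ($d = \frac{1}{7} \left(-15533\right) = -2219$)
$\sqrt{d + c} = \sqrt{-2219 - 43495} = \sqrt{-45714} = i \sqrt{45714}$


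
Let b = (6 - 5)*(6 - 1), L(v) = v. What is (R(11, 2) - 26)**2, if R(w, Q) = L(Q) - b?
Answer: 841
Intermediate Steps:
b = 5 (b = 1*5 = 5)
R(w, Q) = -5 + Q (R(w, Q) = Q - 1*5 = Q - 5 = -5 + Q)
(R(11, 2) - 26)**2 = ((-5 + 2) - 26)**2 = (-3 - 26)**2 = (-29)**2 = 841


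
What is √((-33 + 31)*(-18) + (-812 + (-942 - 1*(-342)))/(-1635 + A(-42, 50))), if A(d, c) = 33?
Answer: √2629238/267 ≈ 6.0730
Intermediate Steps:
√((-33 + 31)*(-18) + (-812 + (-942 - 1*(-342)))/(-1635 + A(-42, 50))) = √((-33 + 31)*(-18) + (-812 + (-942 - 1*(-342)))/(-1635 + 33)) = √(-2*(-18) + (-812 + (-942 + 342))/(-1602)) = √(36 + (-812 - 600)*(-1/1602)) = √(36 - 1412*(-1/1602)) = √(36 + 706/801) = √(29542/801) = √2629238/267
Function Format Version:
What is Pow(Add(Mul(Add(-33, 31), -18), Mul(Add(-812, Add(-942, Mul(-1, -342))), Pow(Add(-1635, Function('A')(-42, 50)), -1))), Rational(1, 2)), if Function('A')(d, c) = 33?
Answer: Mul(Rational(1, 267), Pow(2629238, Rational(1, 2))) ≈ 6.0730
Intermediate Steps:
Pow(Add(Mul(Add(-33, 31), -18), Mul(Add(-812, Add(-942, Mul(-1, -342))), Pow(Add(-1635, Function('A')(-42, 50)), -1))), Rational(1, 2)) = Pow(Add(Mul(Add(-33, 31), -18), Mul(Add(-812, Add(-942, Mul(-1, -342))), Pow(Add(-1635, 33), -1))), Rational(1, 2)) = Pow(Add(Mul(-2, -18), Mul(Add(-812, Add(-942, 342)), Pow(-1602, -1))), Rational(1, 2)) = Pow(Add(36, Mul(Add(-812, -600), Rational(-1, 1602))), Rational(1, 2)) = Pow(Add(36, Mul(-1412, Rational(-1, 1602))), Rational(1, 2)) = Pow(Add(36, Rational(706, 801)), Rational(1, 2)) = Pow(Rational(29542, 801), Rational(1, 2)) = Mul(Rational(1, 267), Pow(2629238, Rational(1, 2)))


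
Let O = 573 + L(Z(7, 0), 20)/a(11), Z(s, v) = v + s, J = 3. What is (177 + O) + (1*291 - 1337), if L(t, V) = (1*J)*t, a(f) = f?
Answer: -3235/11 ≈ -294.09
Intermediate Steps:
Z(s, v) = s + v
L(t, V) = 3*t (L(t, V) = (1*3)*t = 3*t)
O = 6324/11 (O = 573 + (3*(7 + 0))/11 = 573 + (3*7)*(1/11) = 573 + 21*(1/11) = 573 + 21/11 = 6324/11 ≈ 574.91)
(177 + O) + (1*291 - 1337) = (177 + 6324/11) + (1*291 - 1337) = 8271/11 + (291 - 1337) = 8271/11 - 1046 = -3235/11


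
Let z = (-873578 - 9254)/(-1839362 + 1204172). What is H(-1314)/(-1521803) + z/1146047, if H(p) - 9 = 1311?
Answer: -479780263800752/553904025157727895 ≈ -0.00086618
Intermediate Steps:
z = 441416/317595 (z = -882832/(-635190) = -882832*(-1/635190) = 441416/317595 ≈ 1.3899)
H(p) = 1320 (H(p) = 9 + 1311 = 1320)
H(-1314)/(-1521803) + z/1146047 = 1320/(-1521803) + (441416/317595)/1146047 = 1320*(-1/1521803) + (441416/317595)*(1/1146047) = -1320/1521803 + 441416/363978796965 = -479780263800752/553904025157727895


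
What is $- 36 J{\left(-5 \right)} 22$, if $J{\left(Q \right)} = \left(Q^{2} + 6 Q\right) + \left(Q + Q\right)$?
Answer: $11880$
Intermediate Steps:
$J{\left(Q \right)} = Q^{2} + 8 Q$ ($J{\left(Q \right)} = \left(Q^{2} + 6 Q\right) + 2 Q = Q^{2} + 8 Q$)
$- 36 J{\left(-5 \right)} 22 = - 36 \left(- 5 \left(8 - 5\right)\right) 22 = - 36 \left(\left(-5\right) 3\right) 22 = \left(-36\right) \left(-15\right) 22 = 540 \cdot 22 = 11880$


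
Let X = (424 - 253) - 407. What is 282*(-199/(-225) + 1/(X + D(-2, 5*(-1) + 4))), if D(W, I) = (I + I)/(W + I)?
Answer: 6571493/26475 ≈ 248.22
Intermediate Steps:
D(W, I) = 2*I/(I + W) (D(W, I) = (2*I)/(I + W) = 2*I/(I + W))
X = -236 (X = 171 - 407 = -236)
282*(-199/(-225) + 1/(X + D(-2, 5*(-1) + 4))) = 282*(-199/(-225) + 1/(-236 + 2*(5*(-1) + 4)/((5*(-1) + 4) - 2))) = 282*(-199*(-1/225) + 1/(-236 + 2*(-5 + 4)/((-5 + 4) - 2))) = 282*(199/225 + 1/(-236 + 2*(-1)/(-1 - 2))) = 282*(199/225 + 1/(-236 + 2*(-1)/(-3))) = 282*(199/225 + 1/(-236 + 2*(-1)*(-1/3))) = 282*(199/225 + 1/(-236 + 2/3)) = 282*(199/225 + 1/(-706/3)) = 282*(199/225 - 3/706) = 282*(139819/158850) = 6571493/26475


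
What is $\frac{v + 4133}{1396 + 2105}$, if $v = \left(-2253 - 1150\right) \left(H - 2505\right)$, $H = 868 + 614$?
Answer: $\frac{3485402}{3501} \approx 995.54$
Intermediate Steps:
$H = 1482$
$v = 3481269$ ($v = \left(-2253 - 1150\right) \left(1482 - 2505\right) = \left(-2253 - 1150\right) \left(-1023\right) = \left(-3403\right) \left(-1023\right) = 3481269$)
$\frac{v + 4133}{1396 + 2105} = \frac{3481269 + 4133}{1396 + 2105} = \frac{3485402}{3501}$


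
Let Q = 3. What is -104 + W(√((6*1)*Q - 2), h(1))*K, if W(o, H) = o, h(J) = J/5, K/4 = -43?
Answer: -792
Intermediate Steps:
K = -172 (K = 4*(-43) = -172)
h(J) = J/5 (h(J) = J*(⅕) = J/5)
-104 + W(√((6*1)*Q - 2), h(1))*K = -104 + √((6*1)*3 - 2)*(-172) = -104 + √(6*3 - 2)*(-172) = -104 + √(18 - 2)*(-172) = -104 + √16*(-172) = -104 + 4*(-172) = -104 - 688 = -792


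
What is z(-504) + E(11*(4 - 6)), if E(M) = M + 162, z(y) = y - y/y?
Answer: -365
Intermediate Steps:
z(y) = -1 + y (z(y) = y - 1*1 = y - 1 = -1 + y)
E(M) = 162 + M
z(-504) + E(11*(4 - 6)) = (-1 - 504) + (162 + 11*(4 - 6)) = -505 + (162 + 11*(-2)) = -505 + (162 - 22) = -505 + 140 = -365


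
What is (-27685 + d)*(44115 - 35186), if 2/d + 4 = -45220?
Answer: -5589672050309/22612 ≈ -2.4720e+8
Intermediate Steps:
d = -1/22612 (d = 2/(-4 - 45220) = 2/(-45224) = 2*(-1/45224) = -1/22612 ≈ -4.4224e-5)
(-27685 + d)*(44115 - 35186) = (-27685 - 1/22612)*(44115 - 35186) = -626013221/22612*8929 = -5589672050309/22612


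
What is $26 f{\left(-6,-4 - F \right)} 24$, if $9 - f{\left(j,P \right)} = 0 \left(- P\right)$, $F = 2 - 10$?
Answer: $5616$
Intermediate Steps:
$F = -8$ ($F = 2 - 10 = -8$)
$f{\left(j,P \right)} = 9$ ($f{\left(j,P \right)} = 9 - 0 \left(- P\right) = 9 - 0 = 9 + 0 = 9$)
$26 f{\left(-6,-4 - F \right)} 24 = 26 \cdot 9 \cdot 24 = 234 \cdot 24 = 5616$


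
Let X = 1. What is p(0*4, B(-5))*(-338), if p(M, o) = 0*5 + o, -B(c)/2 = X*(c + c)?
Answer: -6760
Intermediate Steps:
B(c) = -4*c (B(c) = -2*(c + c) = -2*2*c = -4*c)
p(M, o) = o (p(M, o) = 0 + o = o)
p(0*4, B(-5))*(-338) = -4*(-5)*(-338) = 20*(-338) = -6760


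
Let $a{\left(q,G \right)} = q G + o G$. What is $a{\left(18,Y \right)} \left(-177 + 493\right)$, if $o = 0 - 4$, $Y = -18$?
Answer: $-79632$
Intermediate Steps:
$o = -4$ ($o = 0 - 4 = -4$)
$a{\left(q,G \right)} = - 4 G + G q$ ($a{\left(q,G \right)} = q G - 4 G = G q - 4 G = - 4 G + G q$)
$a{\left(18,Y \right)} \left(-177 + 493\right) = - 18 \left(-4 + 18\right) \left(-177 + 493\right) = \left(-18\right) 14 \cdot 316 = \left(-252\right) 316 = -79632$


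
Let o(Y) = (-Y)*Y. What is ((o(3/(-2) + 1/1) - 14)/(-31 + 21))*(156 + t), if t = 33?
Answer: 10773/40 ≈ 269.33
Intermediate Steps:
o(Y) = -Y²
((o(3/(-2) + 1/1) - 14)/(-31 + 21))*(156 + t) = ((-(3/(-2) + 1/1)² - 14)/(-31 + 21))*(156 + 33) = ((-(3*(-½) + 1*1)² - 14)/(-10))*189 = ((-(-3/2 + 1)² - 14)*(-⅒))*189 = ((-(-½)² - 14)*(-⅒))*189 = ((-1*¼ - 14)*(-⅒))*189 = ((-¼ - 14)*(-⅒))*189 = -57/4*(-⅒)*189 = (57/40)*189 = 10773/40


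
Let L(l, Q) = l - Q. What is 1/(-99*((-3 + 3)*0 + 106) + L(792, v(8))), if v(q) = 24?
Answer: -1/9726 ≈ -0.00010282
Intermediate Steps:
1/(-99*((-3 + 3)*0 + 106) + L(792, v(8))) = 1/(-99*((-3 + 3)*0 + 106) + (792 - 1*24)) = 1/(-99*(0*0 + 106) + (792 - 24)) = 1/(-99*(0 + 106) + 768) = 1/(-99*106 + 768) = 1/(-10494 + 768) = 1/(-9726) = -1/9726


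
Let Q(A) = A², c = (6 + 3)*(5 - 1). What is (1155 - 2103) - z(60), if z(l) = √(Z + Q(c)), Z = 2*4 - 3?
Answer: -948 - √1301 ≈ -984.07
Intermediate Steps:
c = 36 (c = 9*4 = 36)
Z = 5 (Z = 8 - 3 = 5)
z(l) = √1301 (z(l) = √(5 + 36²) = √(5 + 1296) = √1301)
(1155 - 2103) - z(60) = (1155 - 2103) - √1301 = -948 - √1301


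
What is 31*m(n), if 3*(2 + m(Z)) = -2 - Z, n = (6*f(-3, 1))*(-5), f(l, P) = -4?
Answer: -3968/3 ≈ -1322.7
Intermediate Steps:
n = 120 (n = (6*(-4))*(-5) = -24*(-5) = 120)
m(Z) = -8/3 - Z/3 (m(Z) = -2 + (-2 - Z)/3 = -2 + (-⅔ - Z/3) = -8/3 - Z/3)
31*m(n) = 31*(-8/3 - ⅓*120) = 31*(-8/3 - 40) = 31*(-128/3) = -3968/3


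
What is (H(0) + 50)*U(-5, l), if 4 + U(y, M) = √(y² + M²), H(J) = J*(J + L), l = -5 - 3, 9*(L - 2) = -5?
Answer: -200 + 50*√89 ≈ 271.70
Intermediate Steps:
L = 13/9 (L = 2 + (⅑)*(-5) = 2 - 5/9 = 13/9 ≈ 1.4444)
l = -8
H(J) = J*(13/9 + J) (H(J) = J*(J + 13/9) = J*(13/9 + J))
U(y, M) = -4 + √(M² + y²) (U(y, M) = -4 + √(y² + M²) = -4 + √(M² + y²))
(H(0) + 50)*U(-5, l) = ((⅑)*0*(13 + 9*0) + 50)*(-4 + √((-8)² + (-5)²)) = ((⅑)*0*(13 + 0) + 50)*(-4 + √(64 + 25)) = ((⅑)*0*13 + 50)*(-4 + √89) = (0 + 50)*(-4 + √89) = 50*(-4 + √89) = -200 + 50*√89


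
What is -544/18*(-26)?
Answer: 7072/9 ≈ 785.78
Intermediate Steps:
-544/18*(-26) = -17*16/9*(-26) = -272/9*(-26) = 7072/9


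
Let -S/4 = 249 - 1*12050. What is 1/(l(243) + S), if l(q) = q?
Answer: 1/47447 ≈ 2.1076e-5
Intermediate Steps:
S = 47204 (S = -4*(249 - 1*12050) = -4*(249 - 12050) = -4*(-11801) = 47204)
1/(l(243) + S) = 1/(243 + 47204) = 1/47447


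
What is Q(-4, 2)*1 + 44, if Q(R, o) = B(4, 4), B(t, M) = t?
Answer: 48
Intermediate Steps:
Q(R, o) = 4
Q(-4, 2)*1 + 44 = 4*1 + 44 = 4 + 44 = 48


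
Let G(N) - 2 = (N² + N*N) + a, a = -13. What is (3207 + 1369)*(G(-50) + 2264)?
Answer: 33189728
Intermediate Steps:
G(N) = -11 + 2*N² (G(N) = 2 + ((N² + N*N) - 13) = 2 + ((N² + N²) - 13) = 2 + (2*N² - 13) = 2 + (-13 + 2*N²) = -11 + 2*N²)
(3207 + 1369)*(G(-50) + 2264) = (3207 + 1369)*((-11 + 2*(-50)²) + 2264) = 4576*((-11 + 2*2500) + 2264) = 4576*((-11 + 5000) + 2264) = 4576*(4989 + 2264) = 4576*7253 = 33189728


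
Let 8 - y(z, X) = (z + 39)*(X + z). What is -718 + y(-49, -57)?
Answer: -1770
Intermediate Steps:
y(z, X) = 8 - (39 + z)*(X + z) (y(z, X) = 8 - (z + 39)*(X + z) = 8 - (39 + z)*(X + z))
-718 + y(-49, -57) = -718 + (8 - 1*(-49)² - 39*(-57) - 39*(-49) - 1*(-57)*(-49)) = -718 + (8 - 1*2401 + 2223 + 1911 - 2793) = -718 + (8 - 2401 + 2223 + 1911 - 2793) = -718 - 1052 = -1770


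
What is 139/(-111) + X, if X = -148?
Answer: -16567/111 ≈ -149.25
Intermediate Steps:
139/(-111) + X = 139/(-111) - 148 = 139*(-1/111) - 148 = -139/111 - 148 = -16567/111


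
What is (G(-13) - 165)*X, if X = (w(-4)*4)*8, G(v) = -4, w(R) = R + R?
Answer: 43264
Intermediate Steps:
w(R) = 2*R
X = -256 (X = ((2*(-4))*4)*8 = -8*4*8 = -32*8 = -256)
(G(-13) - 165)*X = (-4 - 165)*(-256) = -169*(-256) = 43264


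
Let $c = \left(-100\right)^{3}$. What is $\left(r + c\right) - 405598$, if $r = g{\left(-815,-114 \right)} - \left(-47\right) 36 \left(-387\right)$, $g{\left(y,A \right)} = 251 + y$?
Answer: $-2060966$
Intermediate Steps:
$r = -655368$ ($r = \left(251 - 815\right) - \left(-47\right) 36 \left(-387\right) = -564 - \left(-1692\right) \left(-387\right) = -564 - 654804 = -655368$)
$c = -1000000$
$\left(r + c\right) - 405598 = \left(-655368 - 1000000\right) - 405598 = -1655368 - 405598 = -2060966$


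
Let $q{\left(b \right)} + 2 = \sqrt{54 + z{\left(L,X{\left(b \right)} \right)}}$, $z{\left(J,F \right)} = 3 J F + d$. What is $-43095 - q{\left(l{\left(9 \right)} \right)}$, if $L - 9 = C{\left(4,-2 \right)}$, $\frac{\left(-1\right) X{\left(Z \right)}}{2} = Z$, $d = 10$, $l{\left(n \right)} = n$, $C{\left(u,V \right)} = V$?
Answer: $-43093 - i \sqrt{314} \approx -43093.0 - 17.72 i$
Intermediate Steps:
$X{\left(Z \right)} = - 2 Z$
$L = 7$ ($L = 9 - 2 = 7$)
$z{\left(J,F \right)} = 10 + 3 F J$ ($z{\left(J,F \right)} = 3 J F + 10 = 3 F J + 10 = 10 + 3 F J$)
$q{\left(b \right)} = -2 + \sqrt{64 - 42 b}$ ($q{\left(b \right)} = -2 + \sqrt{54 + \left(10 + 3 \left(- 2 b\right) 7\right)} = -2 + \sqrt{54 - \left(-10 + 42 b\right)} = -2 + \sqrt{64 - 42 b}$)
$-43095 - q{\left(l{\left(9 \right)} \right)} = -43095 - \left(-2 + \sqrt{64 - 378}\right) = -43095 - \left(-2 + \sqrt{-314}\right) = -43095 - \left(-2 + i \sqrt{314}\right) = -43095 + \left(2 - i \sqrt{314}\right) = -43093 - i \sqrt{314}$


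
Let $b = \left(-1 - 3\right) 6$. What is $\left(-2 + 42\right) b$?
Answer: $-960$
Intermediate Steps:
$b = -24$ ($b = \left(-4\right) 6 = -24$)
$\left(-2 + 42\right) b = \left(-2 + 42\right) \left(-24\right) = 40 \left(-24\right) = -960$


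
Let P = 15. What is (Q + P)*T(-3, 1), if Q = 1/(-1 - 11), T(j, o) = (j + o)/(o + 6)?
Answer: -179/42 ≈ -4.2619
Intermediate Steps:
T(j, o) = (j + o)/(6 + o)
Q = -1/12 (Q = 1/(-12) = -1/12 ≈ -0.083333)
(Q + P)*T(-3, 1) = (-1/12 + 15)*((-3 + 1)/(6 + 1)) = 179*(-2/7)/12 = 179*((⅐)*(-2))/12 = (179/12)*(-2/7) = -179/42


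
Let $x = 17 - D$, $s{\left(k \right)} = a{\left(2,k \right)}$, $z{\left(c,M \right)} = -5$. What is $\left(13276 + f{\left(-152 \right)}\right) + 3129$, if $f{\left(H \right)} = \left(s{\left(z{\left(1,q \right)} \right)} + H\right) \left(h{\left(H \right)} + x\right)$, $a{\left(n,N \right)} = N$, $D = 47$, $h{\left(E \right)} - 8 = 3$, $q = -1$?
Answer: $19388$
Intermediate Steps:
$h{\left(E \right)} = 11$ ($h{\left(E \right)} = 8 + 3 = 11$)
$s{\left(k \right)} = k$
$x = -30$ ($x = 17 - 47 = -30$)
$f{\left(H \right)} = 95 - 19 H$ ($f{\left(H \right)} = \left(-5 + H\right) \left(11 - 30\right) = \left(-5 + H\right) \left(-19\right) = 95 - 19 H$)
$\left(13276 + f{\left(-152 \right)}\right) + 3129 = \left(13276 + \left(95 - -2888\right)\right) + 3129 = \left(13276 + \left(95 + 2888\right)\right) + 3129 = \left(13276 + 2983\right) + 3129 = 16259 + 3129 = 19388$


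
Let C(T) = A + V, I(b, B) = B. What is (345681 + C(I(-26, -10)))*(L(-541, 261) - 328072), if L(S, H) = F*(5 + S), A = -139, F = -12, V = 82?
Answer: -111166503360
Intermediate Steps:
L(S, H) = -60 - 12*S (L(S, H) = -12*(5 + S) = -60 - 12*S)
C(T) = -57 (C(T) = -139 + 82 = -57)
(345681 + C(I(-26, -10)))*(L(-541, 261) - 328072) = (345681 - 57)*((-60 - 12*(-541)) - 328072) = 345624*((-60 + 6492) - 328072) = 345624*(6432 - 328072) = 345624*(-321640) = -111166503360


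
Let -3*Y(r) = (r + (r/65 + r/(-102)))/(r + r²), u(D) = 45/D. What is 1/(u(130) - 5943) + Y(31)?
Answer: -348886661/32780629440 ≈ -0.010643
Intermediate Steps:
Y(r) = -6667*r/(19890*(r + r²)) (Y(r) = -(r + (r/65 + r/(-102)))/(3*(r + r²)) = -(r + (r*(1/65) + r*(-1/102)))/(3*(r + r²)) = -(r + (r/65 - r/102))/(3*(r + r²)) = -(r + 37*r/6630)/(3*(r + r²)) = -6667*r/6630/(3*(r + r²)) = -6667*r/(19890*(r + r²)))
1/(u(130) - 5943) + Y(31) = 1/(45/130 - 5943) - 6667/(19890 + 19890*31) = 1/(45*(1/130) - 5943) - 6667/(19890 + 616590) = 1/(9/26 - 5943) - 6667/636480 = 1/(-154509/26) - 6667*1/636480 = -26/154509 - 6667/636480 = -348886661/32780629440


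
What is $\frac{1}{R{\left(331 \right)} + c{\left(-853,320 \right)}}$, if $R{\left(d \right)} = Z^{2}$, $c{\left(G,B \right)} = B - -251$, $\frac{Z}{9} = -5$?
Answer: $\frac{1}{2596} \approx 0.00038521$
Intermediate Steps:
$Z = -45$ ($Z = 9 \left(-5\right) = -45$)
$c{\left(G,B \right)} = 251 + B$ ($c{\left(G,B \right)} = B + 251 = 251 + B$)
$R{\left(d \right)} = 2025$ ($R{\left(d \right)} = \left(-45\right)^{2} = 2025$)
$\frac{1}{R{\left(331 \right)} + c{\left(-853,320 \right)}} = \frac{1}{2025 + \left(251 + 320\right)} = \frac{1}{2025 + 571} = \frac{1}{2596}$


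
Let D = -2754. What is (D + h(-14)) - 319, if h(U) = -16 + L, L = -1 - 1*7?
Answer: -3097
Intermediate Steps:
L = -8 (L = -1 - 7 = -8)
h(U) = -24 (h(U) = -16 - 8 = -24)
(D + h(-14)) - 319 = (-2754 - 24) - 319 = -2778 - 319 = -3097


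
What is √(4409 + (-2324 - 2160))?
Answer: 5*I*√3 ≈ 8.6602*I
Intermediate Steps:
√(4409 + (-2324 - 2160)) = √(4409 - 4484) = √(-75) = 5*I*√3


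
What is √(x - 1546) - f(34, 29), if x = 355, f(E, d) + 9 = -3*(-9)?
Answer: -18 + I*√1191 ≈ -18.0 + 34.511*I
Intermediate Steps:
f(E, d) = 18 (f(E, d) = -9 - 3*(-9) = -9 + 27 = 18)
√(x - 1546) - f(34, 29) = √(355 - 1546) - 1*18 = √(-1191) - 18 = I*√1191 - 18 = -18 + I*√1191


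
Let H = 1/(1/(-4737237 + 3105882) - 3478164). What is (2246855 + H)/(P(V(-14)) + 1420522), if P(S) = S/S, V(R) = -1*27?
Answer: 12748925414365283600/8060218294635271583 ≈ 1.5817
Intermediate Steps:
V(R) = -27
P(S) = 1
H = -1631355/5674120232221 (H = 1/(1/(-1631355) - 3478164) = 1/(-1/1631355 - 3478164) = 1/(-5674120232221/1631355) = -1631355/5674120232221 ≈ -2.8751e-7)
(2246855 + H)/(P(V(-14)) + 1420522) = (2246855 - 1631355/5674120232221)/(1 + 1420522) = (12748925414365283600/5674120232221)/1420523 = (12748925414365283600/5674120232221)*(1/1420523) = 12748925414365283600/8060218294635271583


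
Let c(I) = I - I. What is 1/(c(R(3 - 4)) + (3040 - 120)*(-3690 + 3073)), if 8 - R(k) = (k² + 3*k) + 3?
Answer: -1/1801640 ≈ -5.5505e-7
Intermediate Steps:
R(k) = 5 - k² - 3*k (R(k) = 8 - ((k² + 3*k) + 3) = 8 - (3 + k² + 3*k) = 8 + (-3 - k² - 3*k) = 5 - k² - 3*k)
c(I) = 0
1/(c(R(3 - 4)) + (3040 - 120)*(-3690 + 3073)) = 1/(0 + (3040 - 120)*(-3690 + 3073)) = 1/(0 + 2920*(-617)) = 1/(0 - 1801640) = 1/(-1801640) = -1/1801640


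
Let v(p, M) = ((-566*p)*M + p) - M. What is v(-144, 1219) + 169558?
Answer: 99521571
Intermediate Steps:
v(p, M) = p - M - 566*M*p (v(p, M) = (-566*M*p + p) - M = (p - 566*M*p) - M = p - M - 566*M*p)
v(-144, 1219) + 169558 = (-144 - 1*1219 - 566*1219*(-144)) + 169558 = (-144 - 1219 + 99353376) + 169558 = 99352013 + 169558 = 99521571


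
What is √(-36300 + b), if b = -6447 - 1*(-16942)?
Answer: I*√25805 ≈ 160.64*I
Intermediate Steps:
b = 10495 (b = -6447 + 16942 = 10495)
√(-36300 + b) = √(-36300 + 10495) = √(-25805) = I*√25805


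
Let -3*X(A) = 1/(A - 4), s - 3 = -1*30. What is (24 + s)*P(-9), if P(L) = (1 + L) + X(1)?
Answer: 71/3 ≈ 23.667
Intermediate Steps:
s = -27 (s = 3 - 1*30 = 3 - 30 = -27)
X(A) = -1/(3*(-4 + A)) (X(A) = -1/(3*(A - 4)) = -1/(3*(-4 + A)))
P(L) = 10/9 + L (P(L) = (1 + L) - 1/(-12 + 3*1) = (1 + L) - 1/(-12 + 3) = (1 + L) - 1/(-9) = (1 + L) - 1*(-1/9) = (1 + L) + 1/9 = 10/9 + L)
(24 + s)*P(-9) = (24 - 27)*(10/9 - 9) = -3*(-71/9) = 71/3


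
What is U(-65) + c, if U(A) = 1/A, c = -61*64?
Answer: -253761/65 ≈ -3904.0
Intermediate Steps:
c = -3904
U(-65) + c = 1/(-65) - 3904 = -1/65 - 3904 = -253761/65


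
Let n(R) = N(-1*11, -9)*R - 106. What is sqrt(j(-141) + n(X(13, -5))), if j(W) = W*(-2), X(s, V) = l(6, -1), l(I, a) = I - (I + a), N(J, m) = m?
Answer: sqrt(167) ≈ 12.923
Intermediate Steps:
l(I, a) = -a (l(I, a) = I + (-I - a) = -a)
X(s, V) = 1 (X(s, V) = -1*(-1) = 1)
n(R) = -106 - 9*R (n(R) = -9*R - 106 = -106 - 9*R)
j(W) = -2*W
sqrt(j(-141) + n(X(13, -5))) = sqrt(-2*(-141) + (-106 - 9*1)) = sqrt(282 + (-106 - 9)) = sqrt(282 - 115) = sqrt(167)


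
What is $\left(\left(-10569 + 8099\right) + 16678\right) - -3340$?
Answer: $17548$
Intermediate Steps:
$\left(\left(-10569 + 8099\right) + 16678\right) - -3340 = \left(-2470 + 16678\right) + 3340 = 14208 + 3340 = 17548$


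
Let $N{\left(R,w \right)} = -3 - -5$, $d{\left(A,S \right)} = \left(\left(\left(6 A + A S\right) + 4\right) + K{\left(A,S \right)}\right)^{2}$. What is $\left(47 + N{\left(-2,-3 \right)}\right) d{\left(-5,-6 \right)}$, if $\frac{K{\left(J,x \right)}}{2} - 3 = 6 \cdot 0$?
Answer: $4900$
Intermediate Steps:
$K{\left(J,x \right)} = 6$ ($K{\left(J,x \right)} = 6 + 2 \cdot 6 \cdot 0 = 6 + 2 \cdot 0 = 6 + 0 = 6$)
$d{\left(A,S \right)} = \left(10 + 6 A + A S\right)^{2}$ ($d{\left(A,S \right)} = \left(\left(\left(6 A + A S\right) + 4\right) + 6\right)^{2} = \left(\left(4 + 6 A + A S\right) + 6\right)^{2} = \left(10 + 6 A + A S\right)^{2}$)
$N{\left(R,w \right)} = 2$ ($N{\left(R,w \right)} = -3 + 5 = 2$)
$\left(47 + N{\left(-2,-3 \right)}\right) d{\left(-5,-6 \right)} = \left(47 + 2\right) \left(10 + 6 \left(-5\right) - -30\right)^{2} = 49 \left(10 - 30 + 30\right)^{2} = 49 \cdot 10^{2} = 49 \cdot 100 = 4900$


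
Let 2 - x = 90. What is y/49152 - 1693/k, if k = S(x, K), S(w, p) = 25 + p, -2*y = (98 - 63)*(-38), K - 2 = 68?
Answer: -83151161/4669440 ≈ -17.808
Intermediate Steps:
x = -88 (x = 2 - 1*90 = 2 - 90 = -88)
K = 70 (K = 2 + 68 = 70)
y = 665 (y = -(98 - 63)*(-38)/2 = -35*(-38)/2 = -½*(-1330) = 665)
k = 95 (k = 25 + 70 = 95)
y/49152 - 1693/k = 665/49152 - 1693/95 = -83151161/4669440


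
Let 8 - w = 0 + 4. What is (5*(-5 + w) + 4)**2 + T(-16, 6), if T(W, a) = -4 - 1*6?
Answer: -9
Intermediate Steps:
T(W, a) = -10 (T(W, a) = -4 - 6 = -10)
w = 4 (w = 8 - (0 + 4) = 8 - 1*4 = 8 - 4 = 4)
(5*(-5 + w) + 4)**2 + T(-16, 6) = (5*(-5 + 4) + 4)**2 - 10 = (5*(-1) + 4)**2 - 10 = (-5 + 4)**2 - 10 = (-1)**2 - 10 = 1 - 10 = -9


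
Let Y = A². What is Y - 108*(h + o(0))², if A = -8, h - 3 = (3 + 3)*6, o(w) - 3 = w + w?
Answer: -190448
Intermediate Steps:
o(w) = 3 + 2*w (o(w) = 3 + (w + w) = 3 + 2*w)
h = 39 (h = 3 + (3 + 3)*6 = 3 + 6*6 = 3 + 36 = 39)
Y = 64 (Y = (-8)² = 64)
Y - 108*(h + o(0))² = 64 - 108*(39 + (3 + 2*0))² = 64 - 108*(39 + (3 + 0))² = 64 - 108*(39 + 3)² = 64 - 108*42² = 64 - 108*1764 = 64 - 190512 = -190448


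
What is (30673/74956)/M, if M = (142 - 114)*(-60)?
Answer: -30673/125926080 ≈ -0.00024358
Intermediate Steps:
M = -1680 (M = 28*(-60) = -1680)
(30673/74956)/M = (30673/74956)/(-1680) = (30673*(1/74956))*(-1/1680) = (30673/74956)*(-1/1680) = -30673/125926080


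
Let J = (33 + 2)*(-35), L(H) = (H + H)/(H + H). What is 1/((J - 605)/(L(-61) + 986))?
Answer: -329/610 ≈ -0.53934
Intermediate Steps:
L(H) = 1 (L(H) = (2*H)/((2*H)) = (2*H)*(1/(2*H)) = 1)
J = -1225 (J = 35*(-35) = -1225)
1/((J - 605)/(L(-61) + 986)) = 1/((-1225 - 605)/(1 + 986)) = 1/(-1830/987) = 1/(-1830*1/987) = 1/(-610/329) = -329/610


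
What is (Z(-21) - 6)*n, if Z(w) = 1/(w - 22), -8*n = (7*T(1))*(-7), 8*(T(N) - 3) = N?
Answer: -317275/2752 ≈ -115.29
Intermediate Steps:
T(N) = 3 + N/8
n = 1225/64 (n = -7*(3 + (1/8)*1)*(-7)/8 = -7*(3 + 1/8)*(-7)/8 = -7*(25/8)*(-7)/8 = -175*(-7)/64 = -1/8*(-1225/8) = 1225/64 ≈ 19.141)
Z(w) = 1/(-22 + w)
(Z(-21) - 6)*n = (1/(-22 - 21) - 6)*(1225/64) = (1/(-43) - 6)*(1225/64) = (-1/43 - 6)*(1225/64) = -259/43*1225/64 = -317275/2752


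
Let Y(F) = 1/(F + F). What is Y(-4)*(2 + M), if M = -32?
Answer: 15/4 ≈ 3.7500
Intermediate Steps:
Y(F) = 1/(2*F)
Y(-4)*(2 + M) = ((1/2)/(-4))*(2 - 32) = ((1/2)*(-1/4))*(-30) = -1/8*(-30) = 15/4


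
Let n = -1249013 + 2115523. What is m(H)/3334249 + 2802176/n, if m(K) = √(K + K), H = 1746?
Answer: 1401088/433255 + 6*√97/3334249 ≈ 3.2339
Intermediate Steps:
n = 866510
m(K) = √2*√K (m(K) = √(2*K) = √2*√K)
m(H)/3334249 + 2802176/n = (√2*√1746)/3334249 + 2802176/866510 = (√2*(3*√194))*(1/3334249) + 2802176*(1/866510) = (6*√97)*(1/3334249) + 1401088/433255 = 6*√97/3334249 + 1401088/433255 = 1401088/433255 + 6*√97/3334249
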